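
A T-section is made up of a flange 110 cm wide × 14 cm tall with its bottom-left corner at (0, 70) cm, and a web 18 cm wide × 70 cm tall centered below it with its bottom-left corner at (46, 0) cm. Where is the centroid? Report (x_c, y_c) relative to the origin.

x_c = 55.00 cm, y_c = 58.10 cm

web: A = 18 × 70 = 1260.00, centroid at (55.00, 35.00).
flange: A = 110 × 14 = 1540.00, centroid at (55.00, 77.00).
ΣA = 2800.00 cm², ΣAx_c = 154000.00 cm³, ΣAy_c = 162680.00 cm³.
x_c = 154000.00/2800.00 = 55.00 cm; y_c = 162680.00/2800.00 = 58.10 cm.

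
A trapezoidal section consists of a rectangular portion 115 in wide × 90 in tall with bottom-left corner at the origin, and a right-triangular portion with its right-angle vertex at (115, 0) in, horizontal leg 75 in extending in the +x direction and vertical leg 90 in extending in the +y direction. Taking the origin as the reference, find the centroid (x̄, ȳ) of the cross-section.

rectangular portion: A = 115 × 90 = 10350.00, centroid at (57.50, 45.00).
triangular portion: A = ½·75·90 = 3375.00, centroid at (140.00, 30.00).
ΣA = 13725.00 in², ΣAx̄ = 1067625.00 in³, ΣAȳ = 567000.00 in³.
x̄ = 1067625.00/13725.00 = 77.79 in; ȳ = 567000.00/13725.00 = 41.31 in.

x̄ = 77.79 in, ȳ = 41.31 in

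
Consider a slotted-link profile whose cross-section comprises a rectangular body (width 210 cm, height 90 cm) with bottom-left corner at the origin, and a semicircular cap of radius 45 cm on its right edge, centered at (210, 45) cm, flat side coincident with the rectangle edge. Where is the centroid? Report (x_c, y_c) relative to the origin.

x_c = 122.88 cm, y_c = 45.00 cm

rectangular body: A = 210 × 90 = 18900.00, centroid at (105.00, 45.00).
semicircular end: A = ½π·45² = 3180.86, centroid at (229.10, 45.00).
ΣA = 22080.86 cm²
ΣAx_c = (18900.00)(105.00) + (3180.86)(229.10) = 2713231.14 cm³
ΣAy_c = (18900.00)(45.00) + (3180.86)(45.00) = 993638.82 cm³
x_c = 2713231.14 / 22080.86 = 122.88 cm
y_c = 993638.82 / 22080.86 = 45.00 cm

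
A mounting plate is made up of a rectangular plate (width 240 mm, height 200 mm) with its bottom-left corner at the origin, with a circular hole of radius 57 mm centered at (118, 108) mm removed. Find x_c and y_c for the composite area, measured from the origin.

plate: A = 240 × 200 = 48000.00, centroid at (120.00, 100.00).
hole: A = −π·57² = -10207.03, centroid at (118.00, 108.00).
ΣA = 37792.97 mm²
ΣAx_c = (48000.00)(120.00) + (-10207.03)(118.00) = 4555569.93 mm³
ΣAy_c = (48000.00)(100.00) + (-10207.03)(108.00) = 3697640.27 mm³
x_c = 4555569.93 / 37792.97 = 120.54 mm
y_c = 3697640.27 / 37792.97 = 97.84 mm

x_c = 120.54 mm, y_c = 97.84 mm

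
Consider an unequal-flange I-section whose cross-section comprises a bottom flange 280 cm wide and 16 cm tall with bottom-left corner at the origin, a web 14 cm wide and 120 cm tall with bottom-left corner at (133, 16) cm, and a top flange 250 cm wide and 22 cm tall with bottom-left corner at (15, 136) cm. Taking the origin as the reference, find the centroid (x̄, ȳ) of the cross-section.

x̄ = 140.00 cm, ȳ = 83.36 cm

bottom flange: A = 280 × 16 = 4480.00, centroid at (140.00, 8.00).
web: A = 14 × 120 = 1680.00, centroid at (140.00, 76.00).
top flange: A = 250 × 22 = 5500.00, centroid at (140.00, 147.00).
ΣA = 11660.00 cm², ΣAx̄ = 1632400.00 cm³, ΣAȳ = 972020.00 cm³.
x̄ = 1632400.00/11660.00 = 140.00 cm; ȳ = 972020.00/11660.00 = 83.36 cm.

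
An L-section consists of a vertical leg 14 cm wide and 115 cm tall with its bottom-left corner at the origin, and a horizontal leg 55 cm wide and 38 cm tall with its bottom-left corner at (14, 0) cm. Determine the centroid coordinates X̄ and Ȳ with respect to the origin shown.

vertical leg: A = 14 × 115 = 1610.00, centroid at (7.00, 57.50).
horizontal leg: A = 55 × 38 = 2090.00, centroid at (41.50, 19.00).
ΣA = 3700.00 cm²
ΣAX̄ = (1610.00)(7.00) + (2090.00)(41.50) = 98005.00 cm³
ΣAȲ = (1610.00)(57.50) + (2090.00)(19.00) = 132285.00 cm³
X̄ = 98005.00 / 3700.00 = 26.49 cm
Ȳ = 132285.00 / 3700.00 = 35.75 cm

X̄ = 26.49 cm, Ȳ = 35.75 cm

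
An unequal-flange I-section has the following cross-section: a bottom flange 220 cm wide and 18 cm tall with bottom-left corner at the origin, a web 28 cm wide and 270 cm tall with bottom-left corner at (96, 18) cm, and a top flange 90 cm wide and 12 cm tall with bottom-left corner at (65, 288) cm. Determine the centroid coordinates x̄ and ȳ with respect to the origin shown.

x̄ = 110.00 cm, ȳ = 119.83 cm

bottom flange: A = 220 × 18 = 3960.00, centroid at (110.00, 9.00).
web: A = 28 × 270 = 7560.00, centroid at (110.00, 153.00).
top flange: A = 90 × 12 = 1080.00, centroid at (110.00, 294.00).
ΣA = 12600.00 cm², ΣAx̄ = 1386000.00 cm³, ΣAȳ = 1509840.00 cm³.
x̄ = 1386000.00/12600.00 = 110.00 cm; ȳ = 1509840.00/12600.00 = 119.83 cm.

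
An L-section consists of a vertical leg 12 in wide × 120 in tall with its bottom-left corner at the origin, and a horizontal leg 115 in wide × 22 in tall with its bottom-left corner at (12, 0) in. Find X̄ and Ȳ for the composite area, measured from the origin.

X̄ = 46.47 in, Ȳ = 28.77 in

Part | A | x̄ᵢ | ȳᵢ | A·x̄ᵢ | A·ȳᵢ
vertical leg | 1440.00 | 6.00 | 60.00 | 8640.00 | 86400.00
horizontal leg | 2530.00 | 69.50 | 11.00 | 175835.00 | 27830.00
Σ | 3970.00 |  |  | 184475.00 | 114230.00
X̄ = 184475.00 / 3970.00 = 46.47 in
Ȳ = 114230.00 / 3970.00 = 28.77 in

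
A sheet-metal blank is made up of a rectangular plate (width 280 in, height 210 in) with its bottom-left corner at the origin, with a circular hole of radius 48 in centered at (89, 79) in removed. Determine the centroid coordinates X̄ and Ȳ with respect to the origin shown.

X̄ = 147.16 in, Ȳ = 108.65 in

plate: A = 280 × 210 = 58800.00, centroid at (140.00, 105.00).
hole: A = −π·48² = -7238.23, centroid at (89.00, 79.00).
ΣA = 51561.77 in²
ΣAX̄ = (58800.00)(140.00) + (-7238.23)(89.00) = 7587797.58 in³
ΣAȲ = (58800.00)(105.00) + (-7238.23)(79.00) = 5602179.87 in³
X̄ = 7587797.58 / 51561.77 = 147.16 in
Ȳ = 5602179.87 / 51561.77 = 108.65 in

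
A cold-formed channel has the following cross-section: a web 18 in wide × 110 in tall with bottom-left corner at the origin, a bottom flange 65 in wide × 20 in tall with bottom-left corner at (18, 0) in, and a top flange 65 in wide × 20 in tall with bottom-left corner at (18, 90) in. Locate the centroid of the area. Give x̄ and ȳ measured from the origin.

web: A = 18 × 110 = 1980.00, centroid at (9.00, 55.00).
bottom flange: A = 65 × 20 = 1300.00, centroid at (50.50, 10.00).
top flange: A = 65 × 20 = 1300.00, centroid at (50.50, 100.00).
ΣA = 4580.00 in²
ΣAx̄ = (1980.00)(9.00) + (1300.00)(50.50) + (1300.00)(50.50) = 149120.00 in³
ΣAȳ = (1980.00)(55.00) + (1300.00)(10.00) + (1300.00)(100.00) = 251900.00 in³
x̄ = 149120.00 / 4580.00 = 32.56 in
ȳ = 251900.00 / 4580.00 = 55.00 in

x̄ = 32.56 in, ȳ = 55.00 in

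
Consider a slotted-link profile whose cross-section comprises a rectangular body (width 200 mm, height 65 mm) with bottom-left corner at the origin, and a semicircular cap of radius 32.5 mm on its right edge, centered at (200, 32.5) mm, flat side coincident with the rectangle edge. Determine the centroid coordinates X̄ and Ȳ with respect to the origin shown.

X̄ = 112.88 mm, Ȳ = 32.50 mm

rectangular body: A = 200 × 65 = 13000.00, centroid at (100.00, 32.50).
semicircular end: A = ½π·32.5² = 1659.15, centroid at (213.79, 32.50).
ΣA = 14659.15 mm²
ΣAX̄ = (13000.00)(100.00) + (1659.15)(213.79) = 1654716.14 mm³
ΣAȲ = (13000.00)(32.50) + (1659.15)(32.50) = 476422.49 mm³
X̄ = 1654716.14 / 14659.15 = 112.88 mm
Ȳ = 476422.49 / 14659.15 = 32.50 mm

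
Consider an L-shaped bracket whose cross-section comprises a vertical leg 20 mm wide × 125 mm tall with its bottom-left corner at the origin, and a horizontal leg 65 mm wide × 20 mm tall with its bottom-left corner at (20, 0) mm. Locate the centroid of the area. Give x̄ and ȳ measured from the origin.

vertical leg: A = 20 × 125 = 2500.00, centroid at (10.00, 62.50).
horizontal leg: A = 65 × 20 = 1300.00, centroid at (52.50, 10.00).
ΣA = 3800.00 mm², ΣAx̄ = 93250.00 mm³, ΣAȳ = 169250.00 mm³.
x̄ = 93250.00/3800.00 = 24.54 mm; ȳ = 169250.00/3800.00 = 44.54 mm.

x̄ = 24.54 mm, ȳ = 44.54 mm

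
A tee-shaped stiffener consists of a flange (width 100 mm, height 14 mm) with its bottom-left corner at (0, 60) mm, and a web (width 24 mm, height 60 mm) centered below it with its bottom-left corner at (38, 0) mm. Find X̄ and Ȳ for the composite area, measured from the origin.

web: A = 24 × 60 = 1440.00, centroid at (50.00, 30.00).
flange: A = 100 × 14 = 1400.00, centroid at (50.00, 67.00).
ΣA = 2840.00 mm²
ΣAX̄ = (1440.00)(50.00) + (1400.00)(50.00) = 142000.00 mm³
ΣAȲ = (1440.00)(30.00) + (1400.00)(67.00) = 137000.00 mm³
X̄ = 142000.00 / 2840.00 = 50.00 mm
Ȳ = 137000.00 / 2840.00 = 48.24 mm

X̄ = 50.00 mm, Ȳ = 48.24 mm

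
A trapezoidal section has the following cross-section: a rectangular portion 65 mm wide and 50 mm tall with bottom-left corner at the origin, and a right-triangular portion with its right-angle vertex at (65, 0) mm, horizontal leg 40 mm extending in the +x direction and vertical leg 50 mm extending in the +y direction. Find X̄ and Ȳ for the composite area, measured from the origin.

rectangular portion: A = 65 × 50 = 3250.00, centroid at (32.50, 25.00).
triangular portion: A = ½·40·50 = 1000.00, centroid at (78.33, 16.67).
ΣA = 4250.00 mm²
ΣAX̄ = (3250.00)(32.50) + (1000.00)(78.33) = 183958.33 mm³
ΣAȲ = (3250.00)(25.00) + (1000.00)(16.67) = 97916.67 mm³
X̄ = 183958.33 / 4250.00 = 43.28 mm
Ȳ = 97916.67 / 4250.00 = 23.04 mm

X̄ = 43.28 mm, Ȳ = 23.04 mm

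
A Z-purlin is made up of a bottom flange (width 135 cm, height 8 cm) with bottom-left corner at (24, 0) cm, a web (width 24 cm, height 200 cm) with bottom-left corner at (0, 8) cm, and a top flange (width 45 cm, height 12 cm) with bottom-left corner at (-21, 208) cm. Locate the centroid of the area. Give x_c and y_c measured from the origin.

Part | A | x̄ᵢ | ȳᵢ | A·x̄ᵢ | A·ȳᵢ
bottom flange | 1080.00 | 91.50 | 4.00 | 98820.00 | 4320.00
web | 4800.00 | 12.00 | 108.00 | 57600.00 | 518400.00
top flange | 540.00 | 1.50 | 214.00 | 810.00 | 115560.00
Σ | 6420.00 |  |  | 157230.00 | 638280.00
x_c = 157230.00 / 6420.00 = 24.49 cm
y_c = 638280.00 / 6420.00 = 99.42 cm

x_c = 24.49 cm, y_c = 99.42 cm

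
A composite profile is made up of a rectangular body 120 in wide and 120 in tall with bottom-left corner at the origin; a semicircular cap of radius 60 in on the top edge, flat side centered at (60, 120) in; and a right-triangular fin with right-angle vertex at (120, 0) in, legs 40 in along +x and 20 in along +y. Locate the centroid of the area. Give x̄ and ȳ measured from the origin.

rectangular body: A = 120 × 120 = 14400.00, centroid at (60.00, 60.00).
semicircular top: A = ½π·60² = 5654.87, centroid at (60.00, 145.46).
triangular fin: A = ½·40·20 = 400.00, centroid at (133.33, 6.67).
ΣA = 20454.87 in², ΣAx̄ = 1256625.34 in³, ΣAȳ = 1689250.68 in³.
x̄ = 1256625.34/20454.87 = 61.43 in; ȳ = 1689250.68/20454.87 = 82.58 in.

x̄ = 61.43 in, ȳ = 82.58 in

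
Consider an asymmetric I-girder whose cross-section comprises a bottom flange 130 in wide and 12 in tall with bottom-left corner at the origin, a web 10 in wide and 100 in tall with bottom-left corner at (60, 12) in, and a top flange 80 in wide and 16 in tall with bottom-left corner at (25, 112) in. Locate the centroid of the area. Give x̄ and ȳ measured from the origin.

bottom flange: A = 130 × 12 = 1560.00, centroid at (65.00, 6.00).
web: A = 10 × 100 = 1000.00, centroid at (65.00, 62.00).
top flange: A = 80 × 16 = 1280.00, centroid at (65.00, 120.00).
ΣA = 3840.00 in², ΣAx̄ = 249600.00 in³, ΣAȳ = 224960.00 in³.
x̄ = 249600.00/3840.00 = 65.00 in; ȳ = 224960.00/3840.00 = 58.58 in.

x̄ = 65.00 in, ȳ = 58.58 in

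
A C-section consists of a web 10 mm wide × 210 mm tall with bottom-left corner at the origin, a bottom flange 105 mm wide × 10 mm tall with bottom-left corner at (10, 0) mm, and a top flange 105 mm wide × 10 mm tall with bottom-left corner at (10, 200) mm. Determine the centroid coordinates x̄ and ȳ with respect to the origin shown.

web: A = 10 × 210 = 2100.00, centroid at (5.00, 105.00).
bottom flange: A = 105 × 10 = 1050.00, centroid at (62.50, 5.00).
top flange: A = 105 × 10 = 1050.00, centroid at (62.50, 205.00).
ΣA = 4200.00 mm²
ΣAx̄ = (2100.00)(5.00) + (1050.00)(62.50) + (1050.00)(62.50) = 141750.00 mm³
ΣAȳ = (2100.00)(105.00) + (1050.00)(5.00) + (1050.00)(205.00) = 441000.00 mm³
x̄ = 141750.00 / 4200.00 = 33.75 mm
ȳ = 441000.00 / 4200.00 = 105.00 mm

x̄ = 33.75 mm, ȳ = 105.00 mm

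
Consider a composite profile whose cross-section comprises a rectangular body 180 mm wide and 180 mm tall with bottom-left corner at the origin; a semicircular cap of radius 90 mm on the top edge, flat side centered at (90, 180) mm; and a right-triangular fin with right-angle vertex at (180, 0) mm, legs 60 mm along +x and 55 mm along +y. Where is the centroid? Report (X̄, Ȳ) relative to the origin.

X̄ = 93.88 mm, Ȳ = 122.34 mm

rectangular body: A = 180 × 180 = 32400.00, centroid at (90.00, 90.00).
semicircular top: A = ½π·90² = 12723.45, centroid at (90.00, 218.20).
triangular fin: A = ½·60·55 = 1650.00, centroid at (200.00, 18.33).
ΣA = 46773.45 mm²
ΣAX̄ = (32400.00)(90.00) + (12723.45)(90.00) + (1650.00)(200.00) = 4391110.52 mm³
ΣAȲ = (32400.00)(90.00) + (12723.45)(218.20) + (1650.00)(18.33) = 5722471.04 mm³
X̄ = 4391110.52 / 46773.45 = 93.88 mm
Ȳ = 5722471.04 / 46773.45 = 122.34 mm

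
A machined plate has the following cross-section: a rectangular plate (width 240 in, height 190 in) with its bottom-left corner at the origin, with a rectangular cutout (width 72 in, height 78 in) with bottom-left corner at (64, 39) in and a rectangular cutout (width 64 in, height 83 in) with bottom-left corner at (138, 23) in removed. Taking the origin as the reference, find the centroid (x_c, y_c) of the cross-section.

Part | A | x̄ᵢ | ȳᵢ | A·x̄ᵢ | A·ȳᵢ
plate | 45600.00 | 120.00 | 95.00 | 5472000.00 | 4332000.00
hole 1 | -5616.00 | 100.00 | 78.00 | -561600.00 | -438048.00
hole 2 | -5312.00 | 170.00 | 64.50 | -903040.00 | -342624.00
Σ | 34672.00 |  |  | 4007360.00 | 3551328.00
x_c = 4007360.00 / 34672.00 = 115.58 in
y_c = 3551328.00 / 34672.00 = 102.43 in

x_c = 115.58 in, y_c = 102.43 in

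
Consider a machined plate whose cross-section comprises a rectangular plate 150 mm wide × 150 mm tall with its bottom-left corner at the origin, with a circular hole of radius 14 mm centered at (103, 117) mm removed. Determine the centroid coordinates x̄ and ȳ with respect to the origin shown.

x̄ = 74.21 mm, ȳ = 73.82 mm

Part | A | x̄ᵢ | ȳᵢ | A·x̄ᵢ | A·ȳᵢ
plate | 22500.00 | 75.00 | 75.00 | 1687500.00 | 1687500.00
hole | -615.75 | 103.00 | 117.00 | -63422.47 | -72043.00
Σ | 21884.25 |  |  | 1624077.53 | 1615457.00
x̄ = 1624077.53 / 21884.25 = 74.21 mm
ȳ = 1615457.00 / 21884.25 = 73.82 mm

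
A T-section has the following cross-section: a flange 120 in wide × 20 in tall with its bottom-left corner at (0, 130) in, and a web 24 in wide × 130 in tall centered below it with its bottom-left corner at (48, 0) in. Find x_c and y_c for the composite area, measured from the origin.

web: A = 24 × 130 = 3120.00, centroid at (60.00, 65.00).
flange: A = 120 × 20 = 2400.00, centroid at (60.00, 140.00).
ΣA = 5520.00 in², ΣAx_c = 331200.00 in³, ΣAy_c = 538800.00 in³.
x_c = 331200.00/5520.00 = 60.00 in; y_c = 538800.00/5520.00 = 97.61 in.

x_c = 60.00 in, y_c = 97.61 in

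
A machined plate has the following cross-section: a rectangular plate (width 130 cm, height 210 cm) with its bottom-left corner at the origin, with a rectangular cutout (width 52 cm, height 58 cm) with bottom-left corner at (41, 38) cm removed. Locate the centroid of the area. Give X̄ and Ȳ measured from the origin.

plate: A = 130 × 210 = 27300.00, centroid at (65.00, 105.00).
hole: A = −(52 × 58) = -3016.00, centroid at (67.00, 67.00).
ΣA = 24284.00 cm², ΣAX̄ = 1572428.00 cm³, ΣAȲ = 2664428.00 cm³.
X̄ = 1572428.00/24284.00 = 64.75 cm; Ȳ = 2664428.00/24284.00 = 109.72 cm.

X̄ = 64.75 cm, Ȳ = 109.72 cm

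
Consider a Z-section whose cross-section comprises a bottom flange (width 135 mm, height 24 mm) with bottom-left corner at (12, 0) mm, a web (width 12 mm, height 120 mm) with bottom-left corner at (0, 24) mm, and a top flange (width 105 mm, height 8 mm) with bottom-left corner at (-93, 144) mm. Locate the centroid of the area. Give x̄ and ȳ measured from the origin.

x̄ = 42.07 mm, ȳ = 51.48 mm

bottom flange: A = 135 × 24 = 3240.00, centroid at (79.50, 12.00).
web: A = 12 × 120 = 1440.00, centroid at (6.00, 84.00).
top flange: A = 105 × 8 = 840.00, centroid at (-40.50, 148.00).
ΣA = 5520.00 mm²
ΣAx̄ = (3240.00)(79.50) + (1440.00)(6.00) + (840.00)(-40.50) = 232200.00 mm³
ΣAȳ = (3240.00)(12.00) + (1440.00)(84.00) + (840.00)(148.00) = 284160.00 mm³
x̄ = 232200.00 / 5520.00 = 42.07 mm
ȳ = 284160.00 / 5520.00 = 51.48 mm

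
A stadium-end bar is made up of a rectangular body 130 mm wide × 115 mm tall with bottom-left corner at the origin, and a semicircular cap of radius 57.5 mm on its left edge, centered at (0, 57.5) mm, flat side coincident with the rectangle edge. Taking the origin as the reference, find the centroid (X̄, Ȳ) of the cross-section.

Part | A | x̄ᵢ | ȳᵢ | A·x̄ᵢ | A·ȳᵢ
rectangular body | 14950.00 | 65.00 | 57.50 | 971750.00 | 859625.00
semicircular end | 5193.45 | -24.40 | 57.50 | -126739.58 | 298623.11
Σ | 20143.45 |  |  | 845010.42 | 1158248.11
X̄ = 845010.42 / 20143.45 = 41.95 mm
Ȳ = 1158248.11 / 20143.45 = 57.50 mm

X̄ = 41.95 mm, Ȳ = 57.50 mm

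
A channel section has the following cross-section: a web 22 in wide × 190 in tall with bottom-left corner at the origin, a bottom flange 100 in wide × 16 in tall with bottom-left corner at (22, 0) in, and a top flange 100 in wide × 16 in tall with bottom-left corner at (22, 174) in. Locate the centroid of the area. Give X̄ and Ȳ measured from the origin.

X̄ = 37.45 in, Ȳ = 95.00 in

Part | A | x̄ᵢ | ȳᵢ | A·x̄ᵢ | A·ȳᵢ
web | 4180.00 | 11.00 | 95.00 | 45980.00 | 397100.00
bottom flange | 1600.00 | 72.00 | 8.00 | 115200.00 | 12800.00
top flange | 1600.00 | 72.00 | 182.00 | 115200.00 | 291200.00
Σ | 7380.00 |  |  | 276380.00 | 701100.00
X̄ = 276380.00 / 7380.00 = 37.45 in
Ȳ = 701100.00 / 7380.00 = 95.00 in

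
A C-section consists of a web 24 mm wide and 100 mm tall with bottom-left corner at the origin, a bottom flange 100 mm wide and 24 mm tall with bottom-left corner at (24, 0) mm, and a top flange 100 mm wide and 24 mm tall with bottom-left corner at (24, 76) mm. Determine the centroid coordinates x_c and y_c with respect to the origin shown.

web: A = 24 × 100 = 2400.00, centroid at (12.00, 50.00).
bottom flange: A = 100 × 24 = 2400.00, centroid at (74.00, 12.00).
top flange: A = 100 × 24 = 2400.00, centroid at (74.00, 88.00).
ΣA = 7200.00 mm²
ΣAx_c = (2400.00)(12.00) + (2400.00)(74.00) + (2400.00)(74.00) = 384000.00 mm³
ΣAy_c = (2400.00)(50.00) + (2400.00)(12.00) + (2400.00)(88.00) = 360000.00 mm³
x_c = 384000.00 / 7200.00 = 53.33 mm
y_c = 360000.00 / 7200.00 = 50.00 mm

x_c = 53.33 mm, y_c = 50.00 mm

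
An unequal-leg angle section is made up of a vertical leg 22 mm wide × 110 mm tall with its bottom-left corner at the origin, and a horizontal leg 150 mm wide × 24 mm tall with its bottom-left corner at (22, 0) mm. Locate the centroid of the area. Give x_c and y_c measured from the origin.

vertical leg: A = 22 × 110 = 2420.00, centroid at (11.00, 55.00).
horizontal leg: A = 150 × 24 = 3600.00, centroid at (97.00, 12.00).
ΣA = 6020.00 mm²
ΣAx_c = (2420.00)(11.00) + (3600.00)(97.00) = 375820.00 mm³
ΣAy_c = (2420.00)(55.00) + (3600.00)(12.00) = 176300.00 mm³
x_c = 375820.00 / 6020.00 = 62.43 mm
y_c = 176300.00 / 6020.00 = 29.29 mm

x_c = 62.43 mm, y_c = 29.29 mm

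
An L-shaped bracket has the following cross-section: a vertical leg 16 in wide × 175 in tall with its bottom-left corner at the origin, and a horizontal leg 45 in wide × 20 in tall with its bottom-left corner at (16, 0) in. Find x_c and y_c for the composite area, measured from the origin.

vertical leg: A = 16 × 175 = 2800.00, centroid at (8.00, 87.50).
horizontal leg: A = 45 × 20 = 900.00, centroid at (38.50, 10.00).
ΣA = 3700.00 in²
ΣAx_c = (2800.00)(8.00) + (900.00)(38.50) = 57050.00 in³
ΣAy_c = (2800.00)(87.50) + (900.00)(10.00) = 254000.00 in³
x_c = 57050.00 / 3700.00 = 15.42 in
y_c = 254000.00 / 3700.00 = 68.65 in

x_c = 15.42 in, y_c = 68.65 in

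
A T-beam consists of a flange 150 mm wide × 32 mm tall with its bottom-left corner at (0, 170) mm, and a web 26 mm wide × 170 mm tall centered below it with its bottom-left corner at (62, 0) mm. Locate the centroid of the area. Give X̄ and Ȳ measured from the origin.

web: A = 26 × 170 = 4420.00, centroid at (75.00, 85.00).
flange: A = 150 × 32 = 4800.00, centroid at (75.00, 186.00).
ΣA = 9220.00 mm²
ΣAX̄ = (4420.00)(75.00) + (4800.00)(75.00) = 691500.00 mm³
ΣAȲ = (4420.00)(85.00) + (4800.00)(186.00) = 1268500.00 mm³
X̄ = 691500.00 / 9220.00 = 75.00 mm
Ȳ = 1268500.00 / 9220.00 = 137.58 mm

X̄ = 75.00 mm, Ȳ = 137.58 mm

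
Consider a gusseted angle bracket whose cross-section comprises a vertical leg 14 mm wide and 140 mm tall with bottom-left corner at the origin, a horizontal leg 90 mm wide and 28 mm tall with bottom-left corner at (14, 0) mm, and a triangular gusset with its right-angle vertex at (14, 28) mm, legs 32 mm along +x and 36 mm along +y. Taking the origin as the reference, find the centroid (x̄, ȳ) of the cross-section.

x̄ = 34.93 mm, ȳ = 38.67 mm

vertical leg: A = 14 × 140 = 1960.00, centroid at (7.00, 70.00).
horizontal leg: A = 90 × 28 = 2520.00, centroid at (59.00, 14.00).
gusset: A = ½·32·36 = 576.00, centroid at (24.67, 40.00).
ΣA = 5056.00 mm², ΣAx̄ = 176608.00 mm³, ΣAȳ = 195520.00 mm³.
x̄ = 176608.00/5056.00 = 34.93 mm; ȳ = 195520.00/5056.00 = 38.67 mm.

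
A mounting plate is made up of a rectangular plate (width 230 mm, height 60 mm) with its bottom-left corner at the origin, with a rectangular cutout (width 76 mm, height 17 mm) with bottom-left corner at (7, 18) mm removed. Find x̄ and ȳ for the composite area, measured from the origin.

x̄ = 122.23 mm, ȳ = 30.36 mm

plate: A = 230 × 60 = 13800.00, centroid at (115.00, 30.00).
hole: A = −(76 × 17) = -1292.00, centroid at (45.00, 26.50).
ΣA = 12508.00 mm²
ΣAx̄ = (13800.00)(115.00) + (-1292.00)(45.00) = 1528860.00 mm³
ΣAȳ = (13800.00)(30.00) + (-1292.00)(26.50) = 379762.00 mm³
x̄ = 1528860.00 / 12508.00 = 122.23 mm
ȳ = 379762.00 / 12508.00 = 30.36 mm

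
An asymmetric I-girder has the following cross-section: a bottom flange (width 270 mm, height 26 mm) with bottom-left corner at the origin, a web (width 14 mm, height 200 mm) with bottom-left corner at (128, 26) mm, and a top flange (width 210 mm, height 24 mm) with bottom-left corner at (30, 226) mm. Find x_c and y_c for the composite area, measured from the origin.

bottom flange: A = 270 × 26 = 7020.00, centroid at (135.00, 13.00).
web: A = 14 × 200 = 2800.00, centroid at (135.00, 126.00).
top flange: A = 210 × 24 = 5040.00, centroid at (135.00, 238.00).
ΣA = 14860.00 mm², ΣAx_c = 2006100.00 mm³, ΣAy_c = 1643580.00 mm³.
x_c = 2006100.00/14860.00 = 135.00 mm; y_c = 1643580.00/14860.00 = 110.60 mm.

x_c = 135.00 mm, y_c = 110.60 mm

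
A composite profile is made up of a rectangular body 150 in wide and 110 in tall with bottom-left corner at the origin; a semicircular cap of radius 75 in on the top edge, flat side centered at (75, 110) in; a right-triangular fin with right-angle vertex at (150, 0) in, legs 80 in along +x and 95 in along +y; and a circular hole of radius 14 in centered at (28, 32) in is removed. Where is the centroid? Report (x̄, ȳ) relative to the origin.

x̄ = 89.56 in, ȳ = 79.29 in

Part | A | x̄ᵢ | ȳᵢ | A·x̄ᵢ | A·ȳᵢ
rectangular body | 16500.00 | 75.00 | 55.00 | 1237500.00 | 907500.00
semicircular top | 8835.73 | 75.00 | 141.83 | 662679.70 | 1253180.23
triangular fin | 3800.00 | 176.67 | 31.67 | 671333.33 | 120333.33
hole | -615.75 | 28.00 | 32.00 | -17241.06 | -19704.07
Σ | 28519.98 |  |  | 2554271.97 | 2261309.49
x̄ = 2554271.97 / 28519.98 = 89.56 in
ȳ = 2261309.49 / 28519.98 = 79.29 in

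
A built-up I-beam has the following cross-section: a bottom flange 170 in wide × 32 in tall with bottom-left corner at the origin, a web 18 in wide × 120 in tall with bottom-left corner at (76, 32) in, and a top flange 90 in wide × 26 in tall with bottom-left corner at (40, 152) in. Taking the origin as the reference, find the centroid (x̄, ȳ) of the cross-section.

x̄ = 85.00 in, ȳ = 67.59 in

bottom flange: A = 170 × 32 = 5440.00, centroid at (85.00, 16.00).
web: A = 18 × 120 = 2160.00, centroid at (85.00, 92.00).
top flange: A = 90 × 26 = 2340.00, centroid at (85.00, 165.00).
ΣA = 9940.00 in²
ΣAx̄ = (5440.00)(85.00) + (2160.00)(85.00) + (2340.00)(85.00) = 844900.00 in³
ΣAȳ = (5440.00)(16.00) + (2160.00)(92.00) + (2340.00)(165.00) = 671860.00 in³
x̄ = 844900.00 / 9940.00 = 85.00 in
ȳ = 671860.00 / 9940.00 = 67.59 in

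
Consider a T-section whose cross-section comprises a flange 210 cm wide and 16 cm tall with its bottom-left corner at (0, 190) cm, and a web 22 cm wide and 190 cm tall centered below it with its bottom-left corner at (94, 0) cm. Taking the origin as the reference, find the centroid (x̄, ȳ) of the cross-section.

x̄ = 105.00 cm, ȳ = 140.90 cm

web: A = 22 × 190 = 4180.00, centroid at (105.00, 95.00).
flange: A = 210 × 16 = 3360.00, centroid at (105.00, 198.00).
ΣA = 7540.00 cm²
ΣAx̄ = (4180.00)(105.00) + (3360.00)(105.00) = 791700.00 cm³
ΣAȳ = (4180.00)(95.00) + (3360.00)(198.00) = 1062380.00 cm³
x̄ = 791700.00 / 7540.00 = 105.00 cm
ȳ = 1062380.00 / 7540.00 = 140.90 cm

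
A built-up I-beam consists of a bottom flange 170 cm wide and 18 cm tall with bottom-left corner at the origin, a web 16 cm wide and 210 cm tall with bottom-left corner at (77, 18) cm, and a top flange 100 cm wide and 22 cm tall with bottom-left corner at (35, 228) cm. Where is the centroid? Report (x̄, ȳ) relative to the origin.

x̄ = 85.00 cm, ȳ = 112.14 cm

Part | A | x̄ᵢ | ȳᵢ | A·x̄ᵢ | A·ȳᵢ
bottom flange | 3060.00 | 85.00 | 9.00 | 260100.00 | 27540.00
web | 3360.00 | 85.00 | 123.00 | 285600.00 | 413280.00
top flange | 2200.00 | 85.00 | 239.00 | 187000.00 | 525800.00
Σ | 8620.00 |  |  | 732700.00 | 966620.00
x̄ = 732700.00 / 8620.00 = 85.00 cm
ȳ = 966620.00 / 8620.00 = 112.14 cm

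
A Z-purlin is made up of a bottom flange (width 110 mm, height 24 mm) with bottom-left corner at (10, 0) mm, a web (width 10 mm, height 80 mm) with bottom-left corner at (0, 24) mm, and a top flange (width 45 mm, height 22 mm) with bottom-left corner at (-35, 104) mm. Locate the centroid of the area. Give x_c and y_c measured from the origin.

bottom flange: A = 110 × 24 = 2640.00, centroid at (65.00, 12.00).
web: A = 10 × 80 = 800.00, centroid at (5.00, 64.00).
top flange: A = 45 × 22 = 990.00, centroid at (-12.50, 115.00).
ΣA = 4430.00 mm²
ΣAx_c = (2640.00)(65.00) + (800.00)(5.00) + (990.00)(-12.50) = 163225.00 mm³
ΣAy_c = (2640.00)(12.00) + (800.00)(64.00) + (990.00)(115.00) = 196730.00 mm³
x_c = 163225.00 / 4430.00 = 36.85 mm
y_c = 196730.00 / 4430.00 = 44.41 mm

x_c = 36.85 mm, y_c = 44.41 mm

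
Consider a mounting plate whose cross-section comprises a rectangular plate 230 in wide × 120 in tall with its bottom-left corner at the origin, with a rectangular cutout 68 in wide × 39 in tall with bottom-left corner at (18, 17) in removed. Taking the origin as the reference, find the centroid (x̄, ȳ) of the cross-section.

plate: A = 230 × 120 = 27600.00, centroid at (115.00, 60.00).
hole: A = −(68 × 39) = -2652.00, centroid at (52.00, 36.50).
ΣA = 24948.00 in²
ΣAx̄ = (27600.00)(115.00) + (-2652.00)(52.00) = 3036096.00 in³
ΣAȳ = (27600.00)(60.00) + (-2652.00)(36.50) = 1559202.00 in³
x̄ = 3036096.00 / 24948.00 = 121.70 in
ȳ = 1559202.00 / 24948.00 = 62.50 in

x̄ = 121.70 in, ȳ = 62.50 in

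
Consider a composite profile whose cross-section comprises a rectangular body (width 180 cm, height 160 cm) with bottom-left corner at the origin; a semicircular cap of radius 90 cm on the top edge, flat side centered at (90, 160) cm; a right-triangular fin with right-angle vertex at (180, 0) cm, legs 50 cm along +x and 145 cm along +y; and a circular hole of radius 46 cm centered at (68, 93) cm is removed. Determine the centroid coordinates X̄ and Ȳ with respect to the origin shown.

X̄ = 103.84 cm, Ȳ = 113.83 cm

rectangular body: A = 180 × 160 = 28800.00, centroid at (90.00, 80.00).
semicircular top: A = ½π·90² = 12723.45, centroid at (90.00, 198.20).
triangular fin: A = ½·50·145 = 3625.00, centroid at (196.67, 48.33).
hole: A = −π·46² = -6647.61, centroid at (68.00, 93.00).
ΣA = 38500.84 cm², ΣAX̄ = 3997989.71 cm³, ΣAȲ = 4382732.64 cm³.
X̄ = 3997989.71/38500.84 = 103.84 cm; Ȳ = 4382732.64/38500.84 = 113.83 cm.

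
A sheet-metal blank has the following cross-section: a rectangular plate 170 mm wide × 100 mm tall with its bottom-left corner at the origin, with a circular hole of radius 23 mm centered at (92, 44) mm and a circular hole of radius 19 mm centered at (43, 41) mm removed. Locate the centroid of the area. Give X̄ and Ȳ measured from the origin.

Part | A | x̄ᵢ | ȳᵢ | A·x̄ᵢ | A·ȳᵢ
plate | 17000.00 | 85.00 | 50.00 | 1445000.00 | 850000.00
hole 1 | -1661.90 | 92.00 | 44.00 | -152895.03 | -73123.71
hole 2 | -1134.11 | 43.00 | 41.00 | -48766.94 | -46498.71
Σ | 14203.98 |  |  | 1243338.03 | 730377.58
X̄ = 1243338.03 / 14203.98 = 87.53 mm
Ȳ = 730377.58 / 14203.98 = 51.42 mm

X̄ = 87.53 mm, Ȳ = 51.42 mm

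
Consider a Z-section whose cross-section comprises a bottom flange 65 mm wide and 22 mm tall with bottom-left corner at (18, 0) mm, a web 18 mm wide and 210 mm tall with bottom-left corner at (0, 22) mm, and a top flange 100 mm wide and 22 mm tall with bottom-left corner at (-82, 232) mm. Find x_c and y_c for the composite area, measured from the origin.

x_c = 4.84 mm, y_c = 139.05 mm

bottom flange: A = 65 × 22 = 1430.00, centroid at (50.50, 11.00).
web: A = 18 × 210 = 3780.00, centroid at (9.00, 127.00).
top flange: A = 100 × 22 = 2200.00, centroid at (-32.00, 243.00).
ΣA = 7410.00 mm², ΣAx_c = 35835.00 mm³, ΣAy_c = 1030390.00 mm³.
x_c = 35835.00/7410.00 = 4.84 mm; y_c = 1030390.00/7410.00 = 139.05 mm.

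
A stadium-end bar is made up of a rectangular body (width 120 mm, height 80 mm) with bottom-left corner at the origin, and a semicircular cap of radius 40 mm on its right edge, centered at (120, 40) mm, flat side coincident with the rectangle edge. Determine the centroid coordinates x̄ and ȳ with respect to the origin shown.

x̄ = 75.97 mm, ȳ = 40.00 mm

Part | A | x̄ᵢ | ȳᵢ | A·x̄ᵢ | A·ȳᵢ
rectangular body | 9600.00 | 60.00 | 40.00 | 576000.00 | 384000.00
semicircular end | 2513.27 | 136.98 | 40.00 | 344259.56 | 100530.96
Σ | 12113.27 |  |  | 920259.56 | 484530.96
x̄ = 920259.56 / 12113.27 = 75.97 mm
ȳ = 484530.96 / 12113.27 = 40.00 mm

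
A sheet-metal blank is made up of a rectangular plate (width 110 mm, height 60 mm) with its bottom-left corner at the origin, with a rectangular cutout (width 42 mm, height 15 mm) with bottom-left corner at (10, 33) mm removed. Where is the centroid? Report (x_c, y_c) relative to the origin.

plate: A = 110 × 60 = 6600.00, centroid at (55.00, 30.00).
hole: A = −(42 × 15) = -630.00, centroid at (31.00, 40.50).
ΣA = 5970.00 mm², ΣAx_c = 343470.00 mm³, ΣAy_c = 172485.00 mm³.
x_c = 343470.00/5970.00 = 57.53 mm; y_c = 172485.00/5970.00 = 28.89 mm.

x_c = 57.53 mm, y_c = 28.89 mm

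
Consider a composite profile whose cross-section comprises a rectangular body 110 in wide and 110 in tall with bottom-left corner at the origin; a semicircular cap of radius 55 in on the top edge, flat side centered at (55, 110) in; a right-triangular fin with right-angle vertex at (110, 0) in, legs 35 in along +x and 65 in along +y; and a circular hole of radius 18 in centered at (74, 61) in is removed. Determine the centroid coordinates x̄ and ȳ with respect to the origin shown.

x̄ = 58.33 in, ȳ = 74.34 in

rectangular body: A = 110 × 110 = 12100.00, centroid at (55.00, 55.00).
semicircular top: A = ½π·55² = 4751.66, centroid at (55.00, 133.34).
triangular fin: A = ½·35·65 = 1137.50, centroid at (121.67, 21.67).
hole: A = −π·18² = -1017.88, centroid at (74.00, 61.00).
ΣA = 16971.28 in², ΣAx̄ = 989914.25 in³, ΣAȳ = 1261654.54 in³.
x̄ = 989914.25/16971.28 = 58.33 in; ȳ = 1261654.54/16971.28 = 74.34 in.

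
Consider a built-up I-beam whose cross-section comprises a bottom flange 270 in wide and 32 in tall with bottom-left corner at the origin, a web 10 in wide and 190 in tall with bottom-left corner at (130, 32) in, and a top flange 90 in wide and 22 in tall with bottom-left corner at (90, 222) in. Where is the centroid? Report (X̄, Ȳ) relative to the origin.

X̄ = 135.00 in, Ȳ = 67.16 in

Part | A | x̄ᵢ | ȳᵢ | A·x̄ᵢ | A·ȳᵢ
bottom flange | 8640.00 | 135.00 | 16.00 | 1166400.00 | 138240.00
web | 1900.00 | 135.00 | 127.00 | 256500.00 | 241300.00
top flange | 1980.00 | 135.00 | 233.00 | 267300.00 | 461340.00
Σ | 12520.00 |  |  | 1690200.00 | 840880.00
X̄ = 1690200.00 / 12520.00 = 135.00 in
Ȳ = 840880.00 / 12520.00 = 67.16 in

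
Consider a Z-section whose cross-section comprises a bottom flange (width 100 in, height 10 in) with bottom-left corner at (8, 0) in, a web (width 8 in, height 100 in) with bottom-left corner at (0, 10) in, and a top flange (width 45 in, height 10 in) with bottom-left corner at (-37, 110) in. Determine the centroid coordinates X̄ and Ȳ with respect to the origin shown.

X̄ = 24.30 in, Ȳ = 46.56 in

Part | A | x̄ᵢ | ȳᵢ | A·x̄ᵢ | A·ȳᵢ
bottom flange | 1000.00 | 58.00 | 5.00 | 58000.00 | 5000.00
web | 800.00 | 4.00 | 60.00 | 3200.00 | 48000.00
top flange | 450.00 | -14.50 | 115.00 | -6525.00 | 51750.00
Σ | 2250.00 |  |  | 54675.00 | 104750.00
X̄ = 54675.00 / 2250.00 = 24.30 in
Ȳ = 104750.00 / 2250.00 = 46.56 in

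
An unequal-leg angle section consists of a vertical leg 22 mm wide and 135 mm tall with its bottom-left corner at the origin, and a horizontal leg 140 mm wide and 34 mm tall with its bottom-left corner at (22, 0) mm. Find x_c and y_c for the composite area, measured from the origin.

Part | A | x̄ᵢ | ȳᵢ | A·x̄ᵢ | A·ȳᵢ
vertical leg | 2970.00 | 11.00 | 67.50 | 32670.00 | 200475.00
horizontal leg | 4760.00 | 92.00 | 17.00 | 437920.00 | 80920.00
Σ | 7730.00 |  |  | 470590.00 | 281395.00
x_c = 470590.00 / 7730.00 = 60.88 mm
y_c = 281395.00 / 7730.00 = 36.40 mm

x_c = 60.88 mm, y_c = 36.40 mm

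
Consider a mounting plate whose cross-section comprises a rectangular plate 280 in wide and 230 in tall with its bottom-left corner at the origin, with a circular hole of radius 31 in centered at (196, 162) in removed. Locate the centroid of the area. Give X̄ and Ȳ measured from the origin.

Part | A | x̄ᵢ | ȳᵢ | A·x̄ᵢ | A·ȳᵢ
plate | 64400.00 | 140.00 | 115.00 | 9016000.00 | 7406000.00
hole | -3019.07 | 196.00 | 162.00 | -591737.83 | -489089.43
Σ | 61380.93 |  |  | 8424262.17 | 6916910.57
X̄ = 8424262.17 / 61380.93 = 137.25 in
Ȳ = 6916910.57 / 61380.93 = 112.69 in

X̄ = 137.25 in, Ȳ = 112.69 in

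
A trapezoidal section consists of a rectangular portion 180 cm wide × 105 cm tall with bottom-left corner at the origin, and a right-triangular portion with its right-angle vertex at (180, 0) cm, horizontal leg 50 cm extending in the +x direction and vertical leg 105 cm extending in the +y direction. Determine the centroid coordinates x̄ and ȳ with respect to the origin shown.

rectangular portion: A = 180 × 105 = 18900.00, centroid at (90.00, 52.50).
triangular portion: A = ½·50·105 = 2625.00, centroid at (196.67, 35.00).
ΣA = 21525.00 cm²
ΣAx̄ = (18900.00)(90.00) + (2625.00)(196.67) = 2217250.00 cm³
ΣAȳ = (18900.00)(52.50) + (2625.00)(35.00) = 1084125.00 cm³
x̄ = 2217250.00 / 21525.00 = 103.01 cm
ȳ = 1084125.00 / 21525.00 = 50.37 cm

x̄ = 103.01 cm, ȳ = 50.37 cm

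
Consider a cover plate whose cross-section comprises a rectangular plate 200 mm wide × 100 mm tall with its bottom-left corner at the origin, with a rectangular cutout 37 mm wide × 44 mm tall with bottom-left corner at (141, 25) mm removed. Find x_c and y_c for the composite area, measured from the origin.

plate: A = 200 × 100 = 20000.00, centroid at (100.00, 50.00).
hole: A = −(37 × 44) = -1628.00, centroid at (159.50, 47.00).
ΣA = 18372.00 mm², ΣAx_c = 1740334.00 mm³, ΣAy_c = 923484.00 mm³.
x_c = 1740334.00/18372.00 = 94.73 mm; y_c = 923484.00/18372.00 = 50.27 mm.

x_c = 94.73 mm, y_c = 50.27 mm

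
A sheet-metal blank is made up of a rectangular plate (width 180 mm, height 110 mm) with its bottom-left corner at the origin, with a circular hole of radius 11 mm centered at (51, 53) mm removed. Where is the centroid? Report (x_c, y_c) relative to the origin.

Part | A | x̄ᵢ | ȳᵢ | A·x̄ᵢ | A·ȳᵢ
plate | 19800.00 | 90.00 | 55.00 | 1782000.00 | 1089000.00
hole | -380.13 | 51.00 | 53.00 | -19386.77 | -20147.03
Σ | 19419.87 |  |  | 1762613.23 | 1068852.97
x_c = 1762613.23 / 19419.87 = 90.76 mm
y_c = 1068852.97 / 19419.87 = 55.04 mm

x_c = 90.76 mm, y_c = 55.04 mm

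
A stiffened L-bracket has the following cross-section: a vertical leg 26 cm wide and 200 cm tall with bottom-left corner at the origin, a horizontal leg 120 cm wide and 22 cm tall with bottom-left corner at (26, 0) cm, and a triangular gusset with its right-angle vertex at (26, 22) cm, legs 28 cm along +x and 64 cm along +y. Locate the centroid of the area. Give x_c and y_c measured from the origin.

x_c = 37.35 cm, y_c = 67.29 cm

vertical leg: A = 26 × 200 = 5200.00, centroid at (13.00, 100.00).
horizontal leg: A = 120 × 22 = 2640.00, centroid at (86.00, 11.00).
gusset: A = ½·28·64 = 896.00, centroid at (35.33, 43.33).
ΣA = 8736.00 cm²
ΣAx_c = (5200.00)(13.00) + (2640.00)(86.00) + (896.00)(35.33) = 326298.67 cm³
ΣAy_c = (5200.00)(100.00) + (2640.00)(11.00) + (896.00)(43.33) = 587866.67 cm³
x_c = 326298.67 / 8736.00 = 37.35 cm
y_c = 587866.67 / 8736.00 = 67.29 cm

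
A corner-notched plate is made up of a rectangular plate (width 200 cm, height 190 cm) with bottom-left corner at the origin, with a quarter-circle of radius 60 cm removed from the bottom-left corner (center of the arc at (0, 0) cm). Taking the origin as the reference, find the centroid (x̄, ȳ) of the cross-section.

Part | A | x̄ᵢ | ȳᵢ | A·x̄ᵢ | A·ȳᵢ
plate | 38000.00 | 100.00 | 95.00 | 3800000.00 | 3610000.00
removed quarter-circle | -2827.43 | 25.46 | 25.46 | -72000.00 | -72000.00
Σ | 35172.57 |  |  | 3728000.00 | 3538000.00
x̄ = 3728000.00 / 35172.57 = 105.99 cm
ȳ = 3538000.00 / 35172.57 = 100.59 cm

x̄ = 105.99 cm, ȳ = 100.59 cm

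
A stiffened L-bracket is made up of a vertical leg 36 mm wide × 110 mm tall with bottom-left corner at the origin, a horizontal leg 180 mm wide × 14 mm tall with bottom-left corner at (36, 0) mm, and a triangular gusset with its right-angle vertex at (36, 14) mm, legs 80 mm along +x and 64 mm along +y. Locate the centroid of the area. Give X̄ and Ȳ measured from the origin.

vertical leg: A = 36 × 110 = 3960.00, centroid at (18.00, 55.00).
horizontal leg: A = 180 × 14 = 2520.00, centroid at (126.00, 7.00).
gusset: A = ½·80·64 = 2560.00, centroid at (62.67, 35.33).
ΣA = 9040.00 mm², ΣAX̄ = 549226.67 mm³, ΣAȲ = 325893.33 mm³.
X̄ = 549226.67/9040.00 = 60.76 mm; Ȳ = 325893.33/9040.00 = 36.05 mm.

X̄ = 60.76 mm, Ȳ = 36.05 mm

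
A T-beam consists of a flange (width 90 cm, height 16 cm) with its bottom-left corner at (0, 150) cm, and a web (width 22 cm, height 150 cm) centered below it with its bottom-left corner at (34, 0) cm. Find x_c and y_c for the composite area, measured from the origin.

x_c = 45.00 cm, y_c = 100.22 cm

web: A = 22 × 150 = 3300.00, centroid at (45.00, 75.00).
flange: A = 90 × 16 = 1440.00, centroid at (45.00, 158.00).
ΣA = 4740.00 cm², ΣAx_c = 213300.00 cm³, ΣAy_c = 475020.00 cm³.
x_c = 213300.00/4740.00 = 45.00 cm; y_c = 475020.00/4740.00 = 100.22 cm.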